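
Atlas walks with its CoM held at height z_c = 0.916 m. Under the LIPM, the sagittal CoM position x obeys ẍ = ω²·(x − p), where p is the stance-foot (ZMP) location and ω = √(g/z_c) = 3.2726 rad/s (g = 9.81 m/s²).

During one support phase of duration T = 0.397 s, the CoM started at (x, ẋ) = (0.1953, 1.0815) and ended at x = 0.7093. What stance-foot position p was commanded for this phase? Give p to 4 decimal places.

p = 0.2435

ωT = 3.2726·0.397 = 1.299222; cosh(ωT) = 1.969594, sinh(ωT) = 1.696850
x(T) = p + (x₀−p)·cosh(ωT) + (ẋ₀/ω)·sinh(ωT) ⇒ p·(1 − cosh) = x(T) − x₀·cosh − (ẋ₀/ω)·sinh
numerator   = 0.7093 − (0.1953)·1.969594 − (1.0815/3.2726)·1.696850 = -0.236122
denominator = 1 − 1.969594 = -0.969594
p = -0.236122 / -0.969594 = 0.2435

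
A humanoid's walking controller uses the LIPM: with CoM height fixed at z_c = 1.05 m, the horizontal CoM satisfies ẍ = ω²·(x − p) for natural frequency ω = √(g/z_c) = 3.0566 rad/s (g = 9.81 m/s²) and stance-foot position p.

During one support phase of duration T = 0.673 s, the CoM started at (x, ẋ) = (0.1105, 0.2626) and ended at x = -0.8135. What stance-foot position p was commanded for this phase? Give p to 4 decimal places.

p = 0.5321

ωT = 3.0566·0.673 = 2.057092; cosh(ωT) = 3.975505, sinh(ωT) = 3.847680
x(T) = p + (x₀−p)·cosh(ωT) + (ẋ₀/ω)·sinh(ωT) ⇒ p·(1 − cosh) = x(T) − x₀·cosh − (ẋ₀/ω)·sinh
numerator   = -0.8135 − (0.1105)·3.975505 − (0.2626/3.0566)·3.847680 = -1.583357
denominator = 1 − 3.975505 = -2.975505
p = -1.583357 / -2.975505 = 0.5321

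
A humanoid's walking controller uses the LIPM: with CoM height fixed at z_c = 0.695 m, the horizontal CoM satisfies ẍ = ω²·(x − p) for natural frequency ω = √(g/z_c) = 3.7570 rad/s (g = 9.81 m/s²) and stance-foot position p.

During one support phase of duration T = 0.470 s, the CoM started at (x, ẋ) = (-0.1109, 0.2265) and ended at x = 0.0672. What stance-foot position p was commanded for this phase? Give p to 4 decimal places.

ωT = 3.7570·0.470 = 1.765790; cosh(ωT) = 3.008620, sinh(ωT) = 2.837569
x(T) = p + (x₀−p)·cosh(ωT) + (ẋ₀/ω)·sinh(ωT) ⇒ p·(1 − cosh) = x(T) − x₀·cosh − (ẋ₀/ω)·sinh
numerator   = 0.0672 − (-0.1109)·3.008620 − (0.2265/3.7570)·2.837569 = 0.229786
denominator = 1 − 3.008620 = -2.008620
p = 0.229786 / -2.008620 = -0.1144

p = -0.1144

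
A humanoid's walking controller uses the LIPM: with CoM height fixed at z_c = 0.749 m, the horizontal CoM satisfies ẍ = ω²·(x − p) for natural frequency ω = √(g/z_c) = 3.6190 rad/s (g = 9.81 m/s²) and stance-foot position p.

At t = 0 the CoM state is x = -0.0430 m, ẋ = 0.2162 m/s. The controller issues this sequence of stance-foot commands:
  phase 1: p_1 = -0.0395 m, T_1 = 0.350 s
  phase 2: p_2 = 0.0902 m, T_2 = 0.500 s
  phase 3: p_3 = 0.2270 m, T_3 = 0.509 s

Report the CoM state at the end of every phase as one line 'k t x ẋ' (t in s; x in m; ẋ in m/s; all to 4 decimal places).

1 0.3500 0.0514 0.3934
2 0.8500 0.2916 0.8161
3 1.3590 1.1293 3.3579

phase 1: p=-0.0395, T=0.350, ωT=1.266650, cosh=1.915359, sinh=1.633585; start (x,ẋ)=(-0.043000, 0.216200) → end (x,ẋ)=(0.051387, 0.393409)
phase 2: p=0.0902, T=0.500, ωT=1.809500, cosh=3.135564, sinh=2.971828; start (x,ẋ)=(0.051387, 0.393409) → end (x,ẋ)=(0.291556, 0.816123)
phase 3: p=0.2270, T=0.509, ωT=1.842071, cosh=3.234040, sinh=3.075552; start (x,ẋ)=(0.291556, 0.816123) → end (x,ẋ)=(1.129348, 3.357916)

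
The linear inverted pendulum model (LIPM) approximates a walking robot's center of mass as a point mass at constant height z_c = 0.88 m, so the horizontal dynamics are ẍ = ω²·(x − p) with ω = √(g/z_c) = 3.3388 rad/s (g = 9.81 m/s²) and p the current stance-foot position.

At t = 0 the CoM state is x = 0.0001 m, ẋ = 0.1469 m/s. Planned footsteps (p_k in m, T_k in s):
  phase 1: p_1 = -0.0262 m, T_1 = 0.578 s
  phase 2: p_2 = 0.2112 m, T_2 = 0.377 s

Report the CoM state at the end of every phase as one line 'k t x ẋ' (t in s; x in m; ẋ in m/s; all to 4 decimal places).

1 0.5780 0.2146 0.8127
2 0.9550 0.6117 1.5646

phase 1: p=-0.0262, T=0.578, ωT=1.929826, cosh=3.516744, sinh=3.371570; start (x,ẋ)=(0.000100, 0.146900) → end (x,ẋ)=(0.214632, 0.812669)
phase 2: p=0.2112, T=0.377, ωT=1.258728, cosh=1.902477, sinh=1.618462; start (x,ẋ)=(0.214632, 0.812669) → end (x,ẋ)=(0.611666, 1.564630)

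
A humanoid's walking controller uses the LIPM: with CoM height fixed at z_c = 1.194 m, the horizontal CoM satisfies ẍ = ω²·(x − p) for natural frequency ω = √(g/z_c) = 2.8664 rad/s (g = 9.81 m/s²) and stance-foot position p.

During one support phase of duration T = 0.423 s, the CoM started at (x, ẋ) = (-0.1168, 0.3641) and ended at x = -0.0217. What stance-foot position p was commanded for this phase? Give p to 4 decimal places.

p = 0.0032

ωT = 2.8664·0.423 = 1.212487; cosh(ωT) = 1.829646, sinh(ωT) = 1.532190
x(T) = p + (x₀−p)·cosh(ωT) + (ẋ₀/ω)·sinh(ωT) ⇒ p·(1 − cosh) = x(T) − x₀·cosh − (ẋ₀/ω)·sinh
numerator   = -0.0217 − (-0.1168)·1.829646 − (0.3641/2.8664)·1.532190 = -0.002621
denominator = 1 − 1.829646 = -0.829646
p = -0.002621 / -0.829646 = 0.0032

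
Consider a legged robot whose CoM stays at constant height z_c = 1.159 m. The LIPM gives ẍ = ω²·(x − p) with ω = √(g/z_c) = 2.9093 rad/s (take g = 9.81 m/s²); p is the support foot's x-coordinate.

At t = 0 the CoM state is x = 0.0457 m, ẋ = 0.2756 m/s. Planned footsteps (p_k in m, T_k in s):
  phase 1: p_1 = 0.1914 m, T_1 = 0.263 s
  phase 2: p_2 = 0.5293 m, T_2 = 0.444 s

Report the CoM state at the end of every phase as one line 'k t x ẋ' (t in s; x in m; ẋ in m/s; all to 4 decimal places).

phase 1: p=0.1914, T=0.263, ωT=0.765146, cosh=1.307287, sinh=0.842021; start (x,ẋ)=(0.045700, 0.275600) → end (x,ẋ)=(0.080694, 0.003368)
phase 2: p=0.5293, T=0.444, ωT=1.291729, cosh=1.956935, sinh=1.682139; start (x,ẋ)=(0.080694, 0.003368) → end (x,ẋ)=(-0.346646, -2.188820)

1 0.2630 0.0807 0.0034
2 0.7070 -0.3466 -2.1888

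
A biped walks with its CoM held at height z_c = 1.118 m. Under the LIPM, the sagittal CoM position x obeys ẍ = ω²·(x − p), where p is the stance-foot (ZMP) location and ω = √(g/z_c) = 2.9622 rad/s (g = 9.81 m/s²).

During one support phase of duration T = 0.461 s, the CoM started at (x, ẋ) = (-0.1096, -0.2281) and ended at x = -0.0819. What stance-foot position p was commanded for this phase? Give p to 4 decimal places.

ωT = 2.9622·0.461 = 1.365574; cosh(ωT) = 2.086603, sinh(ωT) = 1.831369
x(T) = p + (x₀−p)·cosh(ωT) + (ẋ₀/ω)·sinh(ωT) ⇒ p·(1 − cosh) = x(T) − x₀·cosh − (ẋ₀/ω)·sinh
numerator   = -0.0819 − (-0.1096)·2.086603 − (-0.2281/2.9622)·1.831369 = 0.287814
denominator = 1 − 2.086603 = -1.086603
p = 0.287814 / -1.086603 = -0.2649

p = -0.2649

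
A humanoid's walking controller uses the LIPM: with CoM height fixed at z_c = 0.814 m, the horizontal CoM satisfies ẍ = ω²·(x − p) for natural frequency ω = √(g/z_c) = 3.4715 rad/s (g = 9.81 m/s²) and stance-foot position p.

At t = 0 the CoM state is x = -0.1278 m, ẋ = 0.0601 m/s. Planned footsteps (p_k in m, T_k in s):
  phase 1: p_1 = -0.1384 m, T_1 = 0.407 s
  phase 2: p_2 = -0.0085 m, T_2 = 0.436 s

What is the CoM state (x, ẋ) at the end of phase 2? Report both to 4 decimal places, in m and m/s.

phase 1: p=-0.1384, T=0.407, ωT=1.412900, cosh=2.175645, sinh=1.932208; start (x,ẋ)=(-0.127800, 0.060100) → end (x,ẋ)=(-0.081887, 0.201857)
phase 2: p=-0.0085, T=0.436, ωT=1.513574, cosh=2.381530, sinh=2.161408; start (x,ẋ)=(-0.081887, 0.201857) → end (x,ẋ)=(-0.057594, -0.069917)

x = -0.0576, ẋ = -0.0699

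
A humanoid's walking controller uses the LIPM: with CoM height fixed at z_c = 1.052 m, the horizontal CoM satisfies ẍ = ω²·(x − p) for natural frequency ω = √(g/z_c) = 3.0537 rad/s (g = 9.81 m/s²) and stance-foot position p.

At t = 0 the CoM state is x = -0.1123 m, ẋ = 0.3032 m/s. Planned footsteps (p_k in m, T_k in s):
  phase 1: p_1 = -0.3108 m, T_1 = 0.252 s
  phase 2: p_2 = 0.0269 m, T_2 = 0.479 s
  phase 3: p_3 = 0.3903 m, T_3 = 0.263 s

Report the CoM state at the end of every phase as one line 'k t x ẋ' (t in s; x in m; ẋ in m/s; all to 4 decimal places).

phase 1: p=-0.3108, T=0.252, ωT=0.769532, cosh=1.310993, sinh=0.847763; start (x,ẋ)=(-0.112300, 0.303200) → end (x,ẋ)=(0.033606, 0.911373)
phase 2: p=0.0269, T=0.479, ωT=1.462722, cosh=2.274651, sinh=2.043046; start (x,ẋ)=(0.033606, 0.911373) → end (x,ẋ)=(0.651899, 2.114894)
phase 3: p=0.3903, T=0.263, ωT=0.803123, cosh=1.340215, sinh=0.892287; start (x,ẋ)=(0.651899, 2.114894) → end (x,ẋ)=(1.358868, 3.547210)

1 0.2520 0.0336 0.9114
2 0.7310 0.6519 2.1149
3 0.9940 1.3589 3.5472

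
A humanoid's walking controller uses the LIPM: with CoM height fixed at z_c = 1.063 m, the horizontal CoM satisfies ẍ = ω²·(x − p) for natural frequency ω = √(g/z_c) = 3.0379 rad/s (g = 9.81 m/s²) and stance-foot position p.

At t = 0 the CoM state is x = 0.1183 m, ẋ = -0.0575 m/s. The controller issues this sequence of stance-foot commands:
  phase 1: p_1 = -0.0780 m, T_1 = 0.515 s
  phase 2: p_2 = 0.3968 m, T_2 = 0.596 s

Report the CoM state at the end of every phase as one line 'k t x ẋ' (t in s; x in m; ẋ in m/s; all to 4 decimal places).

1 0.5150 0.3685 1.2195
2 1.1110 1.5022 3.5718

phase 1: p=-0.0780, T=0.515, ωT=1.564519, cosh=2.494781, sinh=2.285592; start (x,ẋ)=(0.118300, -0.057500) → end (x,ẋ)=(0.368465, 1.219539)
phase 2: p=0.3968, T=0.596, ωT=1.810588, cosh=3.138801, sinh=2.975243; start (x,ẋ)=(0.368465, 1.219539) → end (x,ẋ)=(1.502248, 3.571784)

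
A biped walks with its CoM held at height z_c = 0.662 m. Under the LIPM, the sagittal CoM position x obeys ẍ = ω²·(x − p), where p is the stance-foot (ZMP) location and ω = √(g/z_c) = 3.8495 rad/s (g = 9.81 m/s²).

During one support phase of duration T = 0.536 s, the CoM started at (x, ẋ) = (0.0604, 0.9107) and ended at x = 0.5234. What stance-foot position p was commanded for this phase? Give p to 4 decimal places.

ωT = 3.8495·0.536 = 2.063332; cosh(ωT) = 3.999593, sinh(ωT) = 3.872563
x(T) = p + (x₀−p)·cosh(ωT) + (ẋ₀/ω)·sinh(ωT) ⇒ p·(1 − cosh) = x(T) − x₀·cosh − (ẋ₀/ω)·sinh
numerator   = 0.5234 − (0.0604)·3.999593 − (0.9107/3.8495)·3.872563 = -0.634332
denominator = 1 − 3.999593 = -2.999593
p = -0.634332 / -2.999593 = 0.2115

p = 0.2115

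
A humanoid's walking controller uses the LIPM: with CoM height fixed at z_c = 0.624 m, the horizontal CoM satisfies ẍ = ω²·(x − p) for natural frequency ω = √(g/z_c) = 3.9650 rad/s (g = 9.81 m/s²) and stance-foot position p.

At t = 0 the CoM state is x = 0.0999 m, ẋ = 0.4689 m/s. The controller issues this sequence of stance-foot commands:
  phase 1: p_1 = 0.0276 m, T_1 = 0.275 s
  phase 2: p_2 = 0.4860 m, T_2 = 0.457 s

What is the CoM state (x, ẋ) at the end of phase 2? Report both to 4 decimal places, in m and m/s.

phase 1: p=0.0276, T=0.275, ωT=1.090375, cosh=1.655740, sinh=1.319650; start (x,ẋ)=(0.099900, 0.468900) → end (x,ẋ)=(0.303371, 1.154680)
phase 2: p=0.4860, T=0.457, ωT=1.812005, cosh=3.143019, sinh=2.979692; start (x,ẋ)=(0.303371, 1.154680) → end (x,ẋ)=(0.779735, 1.471519)

x = 0.7797, ẋ = 1.4715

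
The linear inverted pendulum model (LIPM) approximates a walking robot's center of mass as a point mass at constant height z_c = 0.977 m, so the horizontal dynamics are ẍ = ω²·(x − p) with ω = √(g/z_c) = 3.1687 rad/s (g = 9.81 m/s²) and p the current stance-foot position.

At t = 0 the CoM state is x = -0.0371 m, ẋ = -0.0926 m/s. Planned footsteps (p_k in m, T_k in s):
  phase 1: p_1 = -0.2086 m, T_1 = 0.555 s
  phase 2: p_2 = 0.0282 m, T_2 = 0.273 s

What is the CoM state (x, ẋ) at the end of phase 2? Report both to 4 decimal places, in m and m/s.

x = 0.6852, ẋ = 2.3515

phase 1: p=-0.2086, T=0.555, ωT=1.758629, cosh=2.988376, sinh=2.816095; start (x,ẋ)=(-0.037100, -0.092600) → end (x,ẋ)=(0.221611, 1.253633)
phase 2: p=0.0282, T=0.273, ωT=0.865055, cosh=1.398083, sinh=0.977054; start (x,ẋ)=(0.221611, 1.253633) → end (x,ẋ)=(0.685156, 2.351480)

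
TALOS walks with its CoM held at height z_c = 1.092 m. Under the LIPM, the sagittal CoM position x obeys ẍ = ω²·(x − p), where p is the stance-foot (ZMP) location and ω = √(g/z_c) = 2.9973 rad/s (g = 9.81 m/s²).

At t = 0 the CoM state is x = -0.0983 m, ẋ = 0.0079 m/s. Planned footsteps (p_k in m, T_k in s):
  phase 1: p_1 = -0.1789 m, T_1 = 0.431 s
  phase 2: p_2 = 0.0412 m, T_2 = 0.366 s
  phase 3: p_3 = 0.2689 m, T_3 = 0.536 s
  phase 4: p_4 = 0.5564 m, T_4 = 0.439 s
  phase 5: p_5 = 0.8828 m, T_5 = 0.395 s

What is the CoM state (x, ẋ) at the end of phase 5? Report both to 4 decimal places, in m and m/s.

x = -0.8459, ẋ = -4.7968

phase 1: p=-0.1789, T=0.431, ωT=1.291836, cosh=1.957115, sinh=1.682349; start (x,ẋ)=(-0.098300, 0.007900) → end (x,ẋ)=(-0.016722, 0.421887)
phase 2: p=0.0412, T=0.366, ωT=1.097012, cosh=1.664535, sinh=1.330668; start (x,ẋ)=(-0.016722, 0.421887) → end (x,ẋ)=(0.132085, 0.471227)
phase 3: p=0.2689, T=0.536, ωT=1.606553, cosh=2.593087, sinh=2.392509; start (x,ẋ)=(0.132085, 0.471227) → end (x,ẋ)=(0.290271, 0.240826)
phase 4: p=0.5564, T=0.439, ωT=1.315815, cosh=1.998021, sinh=1.729766; start (x,ẋ)=(0.290271, 0.240826) → end (x,ẋ)=(0.163652, -0.898603)
phase 5: p=0.8828, T=0.395, ωT=1.183933, cosh=1.786636, sinh=1.480564; start (x,ẋ)=(0.163652, -0.898603) → end (x,ẋ)=(-0.845936, -4.796838)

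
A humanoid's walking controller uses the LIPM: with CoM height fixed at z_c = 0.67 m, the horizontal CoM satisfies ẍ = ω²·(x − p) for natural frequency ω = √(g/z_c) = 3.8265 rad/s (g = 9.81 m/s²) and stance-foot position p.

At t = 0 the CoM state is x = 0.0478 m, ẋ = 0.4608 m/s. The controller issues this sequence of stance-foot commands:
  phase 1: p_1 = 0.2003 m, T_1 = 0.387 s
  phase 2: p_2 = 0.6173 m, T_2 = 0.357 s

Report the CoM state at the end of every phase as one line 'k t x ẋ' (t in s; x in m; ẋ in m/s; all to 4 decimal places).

phase 1: p=0.2003, T=0.387, ωT=1.480855, cosh=2.312074, sinh=2.084631; start (x,ẋ)=(0.047800, 0.460800) → end (x,ẋ)=(0.098747, -0.151064)
phase 2: p=0.6173, T=0.357, ωT=1.366060, cosh=2.087494, sinh=1.832384; start (x,ẋ)=(0.098747, -0.151064) → end (x,ẋ)=(-0.537516, -3.951241)

1 0.3870 0.0987 -0.1511
2 0.7440 -0.5375 -3.9512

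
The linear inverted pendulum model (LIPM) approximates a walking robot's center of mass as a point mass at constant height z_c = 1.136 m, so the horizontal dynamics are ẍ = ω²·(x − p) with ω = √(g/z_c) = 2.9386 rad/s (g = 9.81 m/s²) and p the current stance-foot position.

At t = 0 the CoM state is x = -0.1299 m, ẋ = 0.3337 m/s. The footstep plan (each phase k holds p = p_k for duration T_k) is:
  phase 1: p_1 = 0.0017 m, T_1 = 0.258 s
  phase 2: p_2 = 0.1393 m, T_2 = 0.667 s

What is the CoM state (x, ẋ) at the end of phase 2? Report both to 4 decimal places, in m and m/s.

phase 1: p=0.0017, T=0.258, ωT=0.758159, cosh=1.301436, sinh=0.832907; start (x,ẋ)=(-0.129900, 0.333700) → end (x,ẋ)=(-0.074986, 0.112187)
phase 2: p=0.1393, T=0.667, ωT=1.960046, cosh=3.620253, sinh=3.479402; start (x,ẋ)=(-0.074986, 0.112187) → end (x,ẋ)=(-0.503636, -1.784836)

x = -0.5036, ẋ = -1.7848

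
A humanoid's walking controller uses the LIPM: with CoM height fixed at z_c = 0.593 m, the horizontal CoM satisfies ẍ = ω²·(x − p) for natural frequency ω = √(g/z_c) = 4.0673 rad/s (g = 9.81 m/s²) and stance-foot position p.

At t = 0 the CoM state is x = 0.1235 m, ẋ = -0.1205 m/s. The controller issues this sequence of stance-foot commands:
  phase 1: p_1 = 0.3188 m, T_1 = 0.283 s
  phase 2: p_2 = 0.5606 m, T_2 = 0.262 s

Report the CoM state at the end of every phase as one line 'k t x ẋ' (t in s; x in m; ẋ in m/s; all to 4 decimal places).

phase 1: p=0.3188, T=0.283, ωT=1.151046, cosh=1.738902, sinh=1.422596; start (x,ẋ)=(0.123500, -0.120500) → end (x,ẋ)=(-0.062954, -1.339568)
phase 2: p=0.5606, T=0.262, ωT=1.065633, cosh=1.623592, sinh=1.279082; start (x,ẋ)=(-0.062954, -1.339568) → end (x,ẋ)=(-0.873064, -5.418897)

1 0.2830 -0.0630 -1.3396
2 0.5450 -0.8731 -5.4189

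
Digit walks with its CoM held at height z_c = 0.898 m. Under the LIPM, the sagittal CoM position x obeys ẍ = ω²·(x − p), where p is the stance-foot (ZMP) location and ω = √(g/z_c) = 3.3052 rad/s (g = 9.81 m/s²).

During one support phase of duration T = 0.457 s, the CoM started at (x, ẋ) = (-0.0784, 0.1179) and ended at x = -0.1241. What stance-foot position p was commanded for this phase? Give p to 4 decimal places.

ωT = 3.3052·0.457 = 1.510476; cosh(ωT) = 2.374846, sinh(ωT) = 2.154042
x(T) = p + (x₀−p)·cosh(ωT) + (ẋ₀/ω)·sinh(ωT) ⇒ p·(1 − cosh) = x(T) − x₀·cosh − (ẋ₀/ω)·sinh
numerator   = -0.1241 − (-0.0784)·2.374846 − (0.1179/3.3052)·2.154042 = -0.014749
denominator = 1 − 2.374846 = -1.374846
p = -0.014749 / -1.374846 = 0.0107

p = 0.0107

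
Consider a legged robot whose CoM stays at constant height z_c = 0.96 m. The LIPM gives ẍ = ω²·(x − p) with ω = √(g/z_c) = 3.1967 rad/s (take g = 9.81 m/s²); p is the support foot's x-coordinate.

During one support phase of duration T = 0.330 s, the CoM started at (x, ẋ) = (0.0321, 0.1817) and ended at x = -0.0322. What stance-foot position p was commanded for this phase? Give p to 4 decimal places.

ωT = 3.1967·0.330 = 1.054911; cosh(ωT) = 1.609971, sinh(ωT) = 1.261748
x(T) = p + (x₀−p)·cosh(ωT) + (ẋ₀/ω)·sinh(ωT) ⇒ p·(1 − cosh) = x(T) − x₀·cosh − (ẋ₀/ω)·sinh
numerator   = -0.0322 − (0.0321)·1.609971 − (0.1817/3.1967)·1.261748 = -0.155598
denominator = 1 − 1.609971 = -0.609971
p = -0.155598 / -0.609971 = 0.2551

p = 0.2551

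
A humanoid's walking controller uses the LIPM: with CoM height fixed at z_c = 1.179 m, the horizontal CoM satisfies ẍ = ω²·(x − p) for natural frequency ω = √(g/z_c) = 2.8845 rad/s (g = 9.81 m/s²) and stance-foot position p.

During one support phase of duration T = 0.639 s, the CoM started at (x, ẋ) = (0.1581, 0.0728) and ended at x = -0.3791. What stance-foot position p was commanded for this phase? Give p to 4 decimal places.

ωT = 2.8845·0.639 = 1.843195; cosh(ωT) = 3.237501, sinh(ωT) = 3.079190
x(T) = p + (x₀−p)·cosh(ωT) + (ẋ₀/ω)·sinh(ωT) ⇒ p·(1 − cosh) = x(T) − x₀·cosh − (ẋ₀/ω)·sinh
numerator   = -0.3791 − (0.1581)·3.237501 − (0.0728/2.8845)·3.079190 = -0.968663
denominator = 1 − 3.237501 = -2.237501
p = -0.968663 / -2.237501 = 0.4329

p = 0.4329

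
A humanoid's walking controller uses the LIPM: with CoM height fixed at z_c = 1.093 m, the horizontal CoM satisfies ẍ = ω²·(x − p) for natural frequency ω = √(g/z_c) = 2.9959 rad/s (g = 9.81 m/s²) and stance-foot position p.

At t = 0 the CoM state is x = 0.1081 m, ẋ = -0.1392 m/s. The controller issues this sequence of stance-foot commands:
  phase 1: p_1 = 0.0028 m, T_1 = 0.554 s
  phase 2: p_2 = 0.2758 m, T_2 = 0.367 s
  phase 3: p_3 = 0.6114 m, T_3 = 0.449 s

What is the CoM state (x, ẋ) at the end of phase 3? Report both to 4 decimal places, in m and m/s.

phase 1: p=0.0028, T=0.554, ωT=1.659729, cosh=2.724037, sinh=2.533847; start (x,ẋ)=(0.108100, -0.139200) → end (x,ẋ)=(0.171910, 0.420162)
phase 2: p=0.2758, T=0.367, ωT=1.099495, cosh=1.667845, sinh=1.334806; start (x,ẋ)=(0.171910, 0.420162) → end (x,ẋ)=(0.289728, 0.285314)
phase 3: p=0.6114, T=0.449, ωT=1.345159, cosh=2.049648, sinh=1.789149; start (x,ẋ)=(0.289728, 0.285314) → end (x,ẋ)=(0.122475, -1.139405)

x = 0.1225, ẋ = -1.1394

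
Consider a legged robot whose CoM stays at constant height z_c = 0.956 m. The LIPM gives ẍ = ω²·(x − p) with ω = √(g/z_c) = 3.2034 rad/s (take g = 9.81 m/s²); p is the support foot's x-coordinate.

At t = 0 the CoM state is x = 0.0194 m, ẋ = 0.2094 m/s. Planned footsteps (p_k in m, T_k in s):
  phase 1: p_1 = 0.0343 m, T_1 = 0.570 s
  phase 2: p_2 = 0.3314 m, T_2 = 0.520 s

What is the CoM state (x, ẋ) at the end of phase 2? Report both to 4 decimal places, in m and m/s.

phase 1: p=0.0343, T=0.570, ωT=1.825938, cosh=3.184841, sinh=3.023775; start (x,ẋ)=(0.019400, 0.209400) → end (x,ẋ)=(0.184504, 0.522579)
phase 2: p=0.3314, T=0.520, ωT=1.665768, cosh=2.739390, sinh=2.550344; start (x,ẋ)=(0.184504, 0.522579) → end (x,ẋ)=(0.345039, 0.231441)

x = 0.3450, ẋ = 0.2314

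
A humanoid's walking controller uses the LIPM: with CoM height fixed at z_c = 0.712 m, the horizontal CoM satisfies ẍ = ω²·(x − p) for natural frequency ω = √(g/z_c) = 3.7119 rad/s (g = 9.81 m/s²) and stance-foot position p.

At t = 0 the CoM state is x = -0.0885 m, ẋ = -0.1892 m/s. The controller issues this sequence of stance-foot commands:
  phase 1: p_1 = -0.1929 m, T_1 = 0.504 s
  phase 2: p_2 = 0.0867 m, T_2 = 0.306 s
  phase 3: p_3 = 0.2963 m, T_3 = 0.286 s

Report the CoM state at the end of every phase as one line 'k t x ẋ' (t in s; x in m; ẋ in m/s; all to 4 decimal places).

1 0.5040 -0.0075 0.5995
2 0.8100 0.1505 0.5415
3 1.0960 0.2460 0.1877

phase 1: p=-0.1929, T=0.504, ωT=1.870798, cosh=3.323737, sinh=3.169736; start (x,ẋ)=(-0.088500, -0.189200) → end (x,ẋ)=(-0.007467, 0.599493)
phase 2: p=0.0867, T=0.306, ωT=1.135841, cosh=1.717472, sinh=1.396320; start (x,ẋ)=(-0.007467, 0.599493) → end (x,ẋ)=(0.150484, 0.541544)
phase 3: p=0.2963, T=0.286, ωT=1.061603, cosh=1.618452, sinh=1.272551; start (x,ẋ)=(0.150484, 0.541544) → end (x,ẋ)=(0.245962, 0.187689)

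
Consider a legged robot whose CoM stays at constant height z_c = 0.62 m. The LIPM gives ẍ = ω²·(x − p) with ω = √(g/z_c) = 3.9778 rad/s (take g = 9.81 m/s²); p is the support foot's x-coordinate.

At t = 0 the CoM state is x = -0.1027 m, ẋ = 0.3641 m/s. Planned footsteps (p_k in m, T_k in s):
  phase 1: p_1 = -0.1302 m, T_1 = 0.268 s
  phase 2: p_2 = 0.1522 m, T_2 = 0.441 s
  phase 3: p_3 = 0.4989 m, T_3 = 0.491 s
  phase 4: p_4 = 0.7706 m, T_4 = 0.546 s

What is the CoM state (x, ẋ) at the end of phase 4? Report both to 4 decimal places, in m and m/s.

x = 0.1433, ẋ = -2.3463

phase 1: p=-0.1302, T=0.268, ωT=1.066050, cosh=1.624127, sinh=1.279761; start (x,ẋ)=(-0.102700, 0.364100) → end (x,ẋ)=(0.031604, 0.731337)
phase 2: p=0.1522, T=0.441, ωT=1.754210, cosh=2.975962, sinh=2.802918; start (x,ẋ)=(0.031604, 0.731337) → end (x,ẋ)=(0.308640, 0.831850)
phase 3: p=0.4989, T=0.491, ωT=1.953100, cosh=3.596171, sinh=3.454338; start (x,ẋ)=(0.308640, 0.831850) → end (x,ẋ)=(0.537074, 0.377176)
phase 4: p=0.7706, T=0.546, ωT=2.171879, cosh=4.444359, sinh=4.330396; start (x,ẋ)=(0.537074, 0.377176) → end (x,ẋ)=(0.143338, -2.346277)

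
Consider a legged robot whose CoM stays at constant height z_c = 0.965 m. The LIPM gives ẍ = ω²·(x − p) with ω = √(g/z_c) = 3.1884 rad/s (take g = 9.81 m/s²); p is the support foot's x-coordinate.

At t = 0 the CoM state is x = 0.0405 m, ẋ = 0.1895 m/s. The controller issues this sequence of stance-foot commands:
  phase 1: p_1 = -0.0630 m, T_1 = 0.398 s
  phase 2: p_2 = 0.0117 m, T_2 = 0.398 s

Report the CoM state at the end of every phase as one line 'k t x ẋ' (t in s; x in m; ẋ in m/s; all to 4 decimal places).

1 0.3980 0.2330 0.9042
2 0.7960 0.9010 2.8912

phase 1: p=-0.0630, T=0.398, ωT=1.268983, cosh=1.919176, sinh=1.638058; start (x,ẋ)=(0.040500, 0.189500) → end (x,ẋ)=(0.232991, 0.904242)
phase 2: p=0.0117, T=0.398, ωT=1.268983, cosh=1.919176, sinh=1.638058; start (x,ẋ)=(0.232991, 0.904242) → end (x,ẋ)=(0.900956, 2.891156)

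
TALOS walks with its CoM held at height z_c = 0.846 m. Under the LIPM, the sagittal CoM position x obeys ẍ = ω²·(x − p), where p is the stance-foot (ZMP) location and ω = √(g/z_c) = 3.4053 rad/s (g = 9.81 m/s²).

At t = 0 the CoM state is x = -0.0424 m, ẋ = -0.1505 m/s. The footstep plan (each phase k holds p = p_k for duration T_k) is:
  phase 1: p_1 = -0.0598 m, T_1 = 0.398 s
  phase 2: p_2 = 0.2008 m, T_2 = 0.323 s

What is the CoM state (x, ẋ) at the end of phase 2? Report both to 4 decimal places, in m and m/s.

x = -0.3874, ẋ = -1.7256

phase 1: p=-0.0598, T=0.398, ωT=1.355309, cosh=2.067914, sinh=1.810047; start (x,ẋ)=(-0.042400, -0.150500) → end (x,ẋ)=(-0.103815, -0.203972)
phase 2: p=0.2008, T=0.323, ωT=1.099912, cosh=1.668401, sinh=1.335500; start (x,ẋ)=(-0.103815, -0.203972) → end (x,ẋ)=(-0.387414, -1.725628)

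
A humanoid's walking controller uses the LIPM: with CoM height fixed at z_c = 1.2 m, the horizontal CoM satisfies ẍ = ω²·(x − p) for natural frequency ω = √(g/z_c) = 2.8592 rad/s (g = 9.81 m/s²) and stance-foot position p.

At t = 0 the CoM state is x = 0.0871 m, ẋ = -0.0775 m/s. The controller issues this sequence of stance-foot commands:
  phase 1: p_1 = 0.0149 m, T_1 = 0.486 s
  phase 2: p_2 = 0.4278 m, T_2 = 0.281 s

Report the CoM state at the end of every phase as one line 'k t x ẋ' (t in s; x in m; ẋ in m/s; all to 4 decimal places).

1 0.4860 0.1178 0.2233
2 0.7670 0.0819 -0.4920

phase 1: p=0.0149, T=0.486, ωT=1.389571, cosh=2.131155, sinh=1.881973; start (x,ẋ)=(0.087100, -0.077500) → end (x,ẋ)=(0.117758, 0.223339)
phase 2: p=0.4278, T=0.281, ωT=0.803435, cosh=1.340494, sinh=0.892706; start (x,ẋ)=(0.117758, 0.223339) → end (x,ẋ)=(0.081922, -0.491975)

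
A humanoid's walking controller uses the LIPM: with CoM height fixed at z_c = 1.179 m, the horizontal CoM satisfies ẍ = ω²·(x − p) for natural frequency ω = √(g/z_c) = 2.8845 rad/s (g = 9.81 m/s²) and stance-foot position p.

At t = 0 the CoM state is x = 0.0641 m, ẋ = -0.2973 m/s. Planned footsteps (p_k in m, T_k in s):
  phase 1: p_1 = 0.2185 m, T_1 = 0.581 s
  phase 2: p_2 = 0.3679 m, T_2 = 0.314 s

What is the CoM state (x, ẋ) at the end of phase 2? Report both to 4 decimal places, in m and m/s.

x = -1.5507, ẋ = -5.3488

phase 1: p=0.2185, T=0.581, ωT=1.675894, cosh=2.765357, sinh=2.578216; start (x,ẋ)=(0.064100, -0.297300) → end (x,ẋ)=(-0.474203, -1.970392)
phase 2: p=0.3679, T=0.314, ωT=0.905733, cosh=1.438995, sinh=1.034750; start (x,ẋ)=(-0.474203, -1.970392) → end (x,ẋ)=(-1.550716, -5.348839)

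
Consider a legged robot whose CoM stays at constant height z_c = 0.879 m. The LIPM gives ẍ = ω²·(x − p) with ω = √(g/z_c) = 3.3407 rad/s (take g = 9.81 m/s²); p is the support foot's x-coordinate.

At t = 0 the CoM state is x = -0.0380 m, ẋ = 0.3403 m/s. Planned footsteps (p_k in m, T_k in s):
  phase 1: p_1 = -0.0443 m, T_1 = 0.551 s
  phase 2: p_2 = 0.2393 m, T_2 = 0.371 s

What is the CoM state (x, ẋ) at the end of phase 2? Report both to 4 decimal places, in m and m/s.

x = 0.8832, ẋ = 2.4402

phase 1: p=-0.0443, T=0.551, ωT=1.840726, cosh=3.229906, sinh=3.071204; start (x,ẋ)=(-0.038000, 0.340300) → end (x,ẋ)=(0.288896, 1.163775)
phase 2: p=0.2393, T=0.371, ωT=1.239400, cosh=1.871549, sinh=1.581991; start (x,ẋ)=(0.288896, 1.163775) → end (x,ẋ)=(0.883228, 2.440175)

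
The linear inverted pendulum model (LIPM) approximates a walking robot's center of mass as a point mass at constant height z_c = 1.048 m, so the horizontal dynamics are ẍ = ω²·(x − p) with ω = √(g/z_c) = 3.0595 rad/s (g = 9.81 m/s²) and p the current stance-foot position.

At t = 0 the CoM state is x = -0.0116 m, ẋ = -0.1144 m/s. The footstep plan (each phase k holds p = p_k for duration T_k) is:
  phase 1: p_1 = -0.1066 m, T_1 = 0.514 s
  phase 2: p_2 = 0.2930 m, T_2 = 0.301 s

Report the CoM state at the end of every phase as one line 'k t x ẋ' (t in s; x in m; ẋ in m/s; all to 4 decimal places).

1 0.5140 0.0459 0.3827
2 0.8150 0.0657 -0.2420

phase 1: p=-0.1066, T=0.514, ωT=1.572583, cosh=2.513294, sinh=2.305786; start (x,ẋ)=(-0.011600, -0.114400) → end (x,ẋ)=(0.045946, 0.382662)
phase 2: p=0.2930, T=0.301, ωT=0.920909, cosh=1.454865, sinh=1.056708; start (x,ẋ)=(0.045946, 0.382662) → end (x,ẋ)=(0.065735, -0.242006)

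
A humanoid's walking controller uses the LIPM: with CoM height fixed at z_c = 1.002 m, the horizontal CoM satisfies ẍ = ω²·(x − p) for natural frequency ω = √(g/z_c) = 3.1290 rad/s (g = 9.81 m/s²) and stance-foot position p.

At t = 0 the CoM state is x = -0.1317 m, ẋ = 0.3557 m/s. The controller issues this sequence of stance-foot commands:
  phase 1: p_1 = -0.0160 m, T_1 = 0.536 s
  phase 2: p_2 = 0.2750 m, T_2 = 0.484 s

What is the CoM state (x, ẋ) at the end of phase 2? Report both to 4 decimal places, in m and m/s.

x = -0.4479, ẋ = -2.0321

phase 1: p=-0.0160, T=0.536, ωT=1.677144, cosh=2.768580, sinh=2.581673; start (x,ẋ)=(-0.131700, 0.355700) → end (x,ẋ)=(-0.042844, 0.050153)
phase 2: p=0.2750, T=0.484, ωT=1.514436, cosh=2.383394, sinh=2.163462; start (x,ẋ)=(-0.042844, 0.050153) → end (x,ẋ)=(-0.447871, -2.032102)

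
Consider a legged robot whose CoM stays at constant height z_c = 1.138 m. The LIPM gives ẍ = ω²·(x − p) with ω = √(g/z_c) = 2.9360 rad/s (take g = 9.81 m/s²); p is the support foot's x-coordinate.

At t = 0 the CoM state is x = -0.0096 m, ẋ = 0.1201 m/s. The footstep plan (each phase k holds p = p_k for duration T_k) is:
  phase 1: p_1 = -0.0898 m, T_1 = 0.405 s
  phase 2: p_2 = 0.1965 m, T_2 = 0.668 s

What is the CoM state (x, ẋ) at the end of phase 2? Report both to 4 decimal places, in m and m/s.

x = 0.5732, ẋ = 1.2193

phase 1: p=-0.0898, T=0.405, ωT=1.189080, cosh=1.794280, sinh=1.489779; start (x,ẋ)=(-0.009600, 0.120100) → end (x,ẋ)=(0.115042, 0.566287)
phase 2: p=0.1965, T=0.668, ωT=1.961248, cosh=3.624438, sinh=3.483755; start (x,ẋ)=(0.115042, 0.566287) → end (x,ẋ)=(0.573197, 1.219296)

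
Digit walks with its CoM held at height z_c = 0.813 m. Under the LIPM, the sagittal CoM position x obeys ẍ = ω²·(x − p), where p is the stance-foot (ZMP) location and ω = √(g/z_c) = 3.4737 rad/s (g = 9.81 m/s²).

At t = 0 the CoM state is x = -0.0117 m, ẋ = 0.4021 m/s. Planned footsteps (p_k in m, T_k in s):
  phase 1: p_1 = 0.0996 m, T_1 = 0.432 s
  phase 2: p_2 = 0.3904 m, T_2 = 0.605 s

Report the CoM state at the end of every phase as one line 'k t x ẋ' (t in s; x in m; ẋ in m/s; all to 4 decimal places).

1 0.4320 0.0843 0.1226
2 1.0370 -0.7380 -3.7747

phase 1: p=0.0996, T=0.432, ωT=1.500638, cosh=2.353769, sinh=2.130782; start (x,ẋ)=(-0.011700, 0.402100) → end (x,ẋ)=(0.084275, 0.122642)
phase 2: p=0.3904, T=0.605, ωT=2.101589, cosh=4.150707, sinh=4.028445; start (x,ẋ)=(0.084275, 0.122642) → end (x,ẋ)=(-0.738007, -3.774740)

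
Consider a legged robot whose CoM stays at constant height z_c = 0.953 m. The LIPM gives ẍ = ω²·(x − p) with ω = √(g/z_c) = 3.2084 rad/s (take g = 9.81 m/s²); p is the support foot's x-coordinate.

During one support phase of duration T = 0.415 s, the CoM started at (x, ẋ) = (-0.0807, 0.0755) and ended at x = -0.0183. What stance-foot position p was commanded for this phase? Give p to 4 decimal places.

p = -0.1011

ωT = 3.2084·0.415 = 1.331486; cosh(ωT) = 2.025375, sinh(ωT) = 1.761291
x(T) = p + (x₀−p)·cosh(ωT) + (ẋ₀/ω)·sinh(ωT) ⇒ p·(1 − cosh) = x(T) − x₀·cosh − (ẋ₀/ω)·sinh
numerator   = -0.0183 − (-0.0807)·2.025375 − (0.0755/3.2084)·1.761291 = 0.103701
denominator = 1 − 2.025375 = -1.025375
p = 0.103701 / -1.025375 = -0.1011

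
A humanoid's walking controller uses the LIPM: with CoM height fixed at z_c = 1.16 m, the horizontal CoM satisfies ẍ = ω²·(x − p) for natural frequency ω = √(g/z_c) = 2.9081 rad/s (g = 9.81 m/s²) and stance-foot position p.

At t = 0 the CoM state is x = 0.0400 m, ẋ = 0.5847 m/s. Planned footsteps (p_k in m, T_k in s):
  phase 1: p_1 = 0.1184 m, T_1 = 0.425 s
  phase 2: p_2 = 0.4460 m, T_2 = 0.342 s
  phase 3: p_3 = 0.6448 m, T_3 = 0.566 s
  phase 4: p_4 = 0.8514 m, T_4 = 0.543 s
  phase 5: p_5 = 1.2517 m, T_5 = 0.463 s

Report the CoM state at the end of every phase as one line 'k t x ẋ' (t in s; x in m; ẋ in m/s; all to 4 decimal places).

1 0.4250 0.2889 0.7319
2 0.7670 0.4982 0.5915
3 1.3330 0.7584 0.5265
4 1.8760 1.0366 0.7030
5 2.3390 1.2436 0.3220

phase 1: p=0.1184, T=0.425, ωT=1.235942, cosh=1.866091, sinh=1.575530; start (x,ẋ)=(0.040000, 0.584700) → end (x,ẋ)=(0.288873, 0.731890)
phase 2: p=0.4460, T=0.342, ωT=0.994570, cosh=1.536722, sinh=1.166840; start (x,ẋ)=(0.288873, 0.731890) → end (x,ẋ)=(0.498202, 0.591535)
phase 3: p=0.6448, T=0.566, ωT=1.645985, cosh=2.689468, sinh=2.496646; start (x,ẋ)=(0.498202, 0.591535) → end (x,ẋ)=(0.758370, 0.526540)
phase 4: p=0.8514, T=0.543, ωT=1.579098, cosh=2.528370, sinh=2.322210; start (x,ẋ)=(0.758370, 0.526540) → end (x,ẋ)=(1.036645, 0.703039)
phase 5: p=1.2517, T=0.463, ωT=1.346450, cosh=2.051960, sinh=1.791797; start (x,ẋ)=(1.036645, 0.703039) → end (x,ẋ)=(1.243587, 0.322016)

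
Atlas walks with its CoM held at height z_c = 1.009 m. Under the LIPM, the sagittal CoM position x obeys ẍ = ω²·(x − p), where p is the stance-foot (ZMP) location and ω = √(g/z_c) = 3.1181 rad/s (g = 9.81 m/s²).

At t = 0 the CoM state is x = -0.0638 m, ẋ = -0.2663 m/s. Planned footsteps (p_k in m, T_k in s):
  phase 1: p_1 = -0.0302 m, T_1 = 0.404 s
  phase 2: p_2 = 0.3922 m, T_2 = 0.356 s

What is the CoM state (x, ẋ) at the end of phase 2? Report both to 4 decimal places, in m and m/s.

x = -0.9522, ẋ = -3.7731

phase 1: p=-0.0302, T=0.404, ωT=1.259712, cosh=1.904072, sinh=1.620336; start (x,ẋ)=(-0.063800, -0.266300) → end (x,ẋ)=(-0.232561, -0.676814)
phase 2: p=0.3922, T=0.356, ωT=1.110044, cosh=1.682018, sinh=1.352473; start (x,ẋ)=(-0.232561, -0.676814) → end (x,ẋ)=(-0.952226, -3.773121)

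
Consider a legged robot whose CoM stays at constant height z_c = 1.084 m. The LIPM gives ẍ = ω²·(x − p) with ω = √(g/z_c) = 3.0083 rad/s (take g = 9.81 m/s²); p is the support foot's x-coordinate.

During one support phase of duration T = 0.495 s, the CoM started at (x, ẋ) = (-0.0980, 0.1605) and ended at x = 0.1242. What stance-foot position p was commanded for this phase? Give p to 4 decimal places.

ωT = 3.0083·0.495 = 1.489109; cosh(ωT) = 2.329358, sinh(ωT) = 2.103784
x(T) = p + (x₀−p)·cosh(ωT) + (ẋ₀/ω)·sinh(ωT) ⇒ p·(1 − cosh) = x(T) − x₀·cosh − (ẋ₀/ω)·sinh
numerator   = 0.1242 − (-0.0980)·2.329358 − (0.1605/3.0083)·2.103784 = 0.240235
denominator = 1 − 2.329358 = -1.329358
p = 0.240235 / -1.329358 = -0.1807

p = -0.1807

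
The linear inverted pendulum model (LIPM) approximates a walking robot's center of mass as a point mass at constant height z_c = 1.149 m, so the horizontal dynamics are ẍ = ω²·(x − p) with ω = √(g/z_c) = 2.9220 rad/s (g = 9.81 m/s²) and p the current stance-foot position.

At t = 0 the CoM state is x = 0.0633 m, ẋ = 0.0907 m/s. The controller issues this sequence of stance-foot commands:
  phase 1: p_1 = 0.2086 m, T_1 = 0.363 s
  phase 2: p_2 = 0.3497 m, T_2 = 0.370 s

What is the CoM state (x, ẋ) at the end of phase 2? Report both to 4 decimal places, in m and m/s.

x = -0.3790, ẋ = -1.9290

phase 1: p=0.2086, T=0.363, ωT=1.060686, cosh=1.617285, sinh=1.271067; start (x,ẋ)=(0.063300, 0.090700) → end (x,ẋ)=(0.013063, -0.392965)
phase 2: p=0.3497, T=0.370, ωT=1.081140, cosh=1.643624, sinh=1.304415; start (x,ẋ)=(0.013063, -0.392965) → end (x,ẋ)=(-0.379029, -1.928979)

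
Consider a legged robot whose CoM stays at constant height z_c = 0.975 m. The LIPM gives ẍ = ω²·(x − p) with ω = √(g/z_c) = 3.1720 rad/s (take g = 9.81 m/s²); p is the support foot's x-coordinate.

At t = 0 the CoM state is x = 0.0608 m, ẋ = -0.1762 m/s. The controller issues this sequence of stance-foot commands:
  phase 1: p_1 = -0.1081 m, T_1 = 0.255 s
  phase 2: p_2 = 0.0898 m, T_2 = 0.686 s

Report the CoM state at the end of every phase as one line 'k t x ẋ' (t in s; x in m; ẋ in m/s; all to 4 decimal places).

phase 1: p=-0.1081, T=0.255, ωT=0.808860, cosh=1.345356, sinh=0.899991; start (x,ẋ)=(0.060800, -0.176200) → end (x,ẋ)=(0.069137, 0.245119)
phase 2: p=0.0898, T=0.686, ωT=2.175992, cosh=4.462208, sinh=4.348713; start (x,ẋ)=(0.069137, 0.245119) → end (x,ẋ)=(0.333650, 0.808751)

1 0.2550 0.0691 0.2451
2 0.9410 0.3336 0.8088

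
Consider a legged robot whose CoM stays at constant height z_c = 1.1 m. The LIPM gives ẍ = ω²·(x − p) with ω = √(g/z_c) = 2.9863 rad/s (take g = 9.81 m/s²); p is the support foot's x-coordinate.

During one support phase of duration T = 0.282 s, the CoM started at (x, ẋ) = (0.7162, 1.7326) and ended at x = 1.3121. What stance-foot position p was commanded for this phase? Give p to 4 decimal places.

p = 0.5900

ωT = 2.9863·0.282 = 0.842137; cosh(ωT) = 1.376055, sinh(ωT) = 0.945266
x(T) = p + (x₀−p)·cosh(ωT) + (ẋ₀/ω)·sinh(ωT) ⇒ p·(1 − cosh) = x(T) − x₀·cosh − (ẋ₀/ω)·sinh
numerator   = 1.3121 − (0.7162)·1.376055 − (1.7326/2.9863)·0.945266 = -0.221858
denominator = 1 − 1.376055 = -0.376055
p = -0.221858 / -0.376055 = 0.5900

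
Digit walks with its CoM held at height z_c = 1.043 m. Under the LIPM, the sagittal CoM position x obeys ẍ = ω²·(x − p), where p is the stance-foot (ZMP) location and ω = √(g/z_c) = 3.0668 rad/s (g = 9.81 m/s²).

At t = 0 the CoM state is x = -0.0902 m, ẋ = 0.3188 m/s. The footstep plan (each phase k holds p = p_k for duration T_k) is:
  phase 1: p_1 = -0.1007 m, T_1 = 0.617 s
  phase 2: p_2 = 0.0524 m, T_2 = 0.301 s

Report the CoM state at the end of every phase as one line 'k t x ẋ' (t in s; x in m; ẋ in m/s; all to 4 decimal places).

phase 1: p=-0.1007, T=0.617, ωT=1.892216, cosh=3.392394, sinh=3.241657; start (x,ẋ)=(-0.090200, 0.318800) → end (x,ẋ)=(0.271897, 1.185881)
phase 2: p=0.0524, T=0.301, ωT=0.923107, cosh=1.457191, sinh=1.059908; start (x,ẋ)=(0.271897, 1.185881) → end (x,ẋ)=(0.782098, 2.441535)

1 0.6170 0.2719 1.1859
2 0.9180 0.7821 2.4415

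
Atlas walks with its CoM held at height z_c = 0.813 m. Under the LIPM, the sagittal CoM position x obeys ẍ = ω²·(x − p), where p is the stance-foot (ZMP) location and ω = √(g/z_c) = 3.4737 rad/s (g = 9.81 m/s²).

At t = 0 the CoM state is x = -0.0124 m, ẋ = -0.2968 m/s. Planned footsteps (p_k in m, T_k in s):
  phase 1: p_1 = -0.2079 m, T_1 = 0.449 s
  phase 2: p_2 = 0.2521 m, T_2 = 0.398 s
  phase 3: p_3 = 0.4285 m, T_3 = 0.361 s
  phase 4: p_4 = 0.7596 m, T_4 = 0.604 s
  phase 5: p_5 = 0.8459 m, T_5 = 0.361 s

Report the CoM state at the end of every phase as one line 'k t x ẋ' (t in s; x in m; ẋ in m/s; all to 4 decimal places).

1 0.4490 0.0834 0.8068
2 0.8470 0.3285 0.6148
3 1.2080 0.5239 0.6059
4 1.8120 0.4845 -0.7807
5 2.1730 -0.2006 -3.4998

phase 1: p=-0.2079, T=0.449, ωT=1.559691, cosh=2.483777, sinh=2.273576; start (x,ẋ)=(-0.012400, -0.296800) → end (x,ẋ)=(0.083419, 0.806819)
phase 2: p=0.2521, T=0.398, ωT=1.382533, cosh=2.117962, sinh=1.867020; start (x,ẋ)=(0.083419, 0.806819) → end (x,ẋ)=(0.328484, 0.614840)
phase 3: p=0.4285, T=0.361, ωT=1.254006, cosh=1.894856, sinh=1.609496; start (x,ẋ)=(0.328484, 0.614840) → end (x,ẋ)=(0.523864, 0.605856)
phase 4: p=0.7596, T=0.604, ωT=2.098115, cosh=4.136739, sinh=4.014051; start (x,ẋ)=(0.523864, 0.605856) → end (x,ẋ)=(0.484520, -0.780747)
phase 5: p=0.8459, T=0.361, ωT=1.254006, cosh=1.894856, sinh=1.609496; start (x,ẋ)=(0.484520, -0.780747) → end (x,ẋ)=(-0.200612, -3.499843)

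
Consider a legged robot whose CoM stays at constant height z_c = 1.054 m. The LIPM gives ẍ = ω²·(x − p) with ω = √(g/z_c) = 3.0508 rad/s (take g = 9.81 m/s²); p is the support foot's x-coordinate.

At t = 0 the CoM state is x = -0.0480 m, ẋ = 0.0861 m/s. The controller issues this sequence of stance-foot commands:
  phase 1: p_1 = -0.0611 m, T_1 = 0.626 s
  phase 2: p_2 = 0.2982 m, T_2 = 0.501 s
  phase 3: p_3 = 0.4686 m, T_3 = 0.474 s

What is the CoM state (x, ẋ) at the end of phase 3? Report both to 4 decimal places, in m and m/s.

phase 1: p=-0.0611, T=0.626, ωT=1.909801, cosh=3.449927, sinh=3.301817; start (x,ẋ)=(-0.048000, 0.086100) → end (x,ẋ)=(0.077278, 0.428997)
phase 2: p=0.2982, T=0.501, ωT=1.528451, cosh=2.413950, sinh=2.197078; start (x,ẋ)=(0.077278, 0.428997) → end (x,ẋ)=(0.073855, -0.445226)
phase 3: p=0.4686, T=0.474, ωT=1.446079, cosh=2.240962, sinh=2.005470; start (x,ẋ)=(0.073855, -0.445226) → end (x,ẋ)=(-0.708682, -3.412900)

x = -0.7087, ẋ = -3.4129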